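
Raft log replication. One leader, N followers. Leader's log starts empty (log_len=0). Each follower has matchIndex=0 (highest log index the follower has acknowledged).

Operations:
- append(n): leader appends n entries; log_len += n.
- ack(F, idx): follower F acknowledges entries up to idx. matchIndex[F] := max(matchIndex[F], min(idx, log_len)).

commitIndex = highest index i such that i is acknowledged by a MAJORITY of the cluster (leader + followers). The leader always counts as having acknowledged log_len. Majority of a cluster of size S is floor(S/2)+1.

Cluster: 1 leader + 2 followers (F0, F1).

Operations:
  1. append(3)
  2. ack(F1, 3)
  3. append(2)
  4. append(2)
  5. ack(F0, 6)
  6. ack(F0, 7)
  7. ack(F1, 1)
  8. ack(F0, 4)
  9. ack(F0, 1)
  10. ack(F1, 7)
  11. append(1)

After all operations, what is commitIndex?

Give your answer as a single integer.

Answer: 7

Derivation:
Op 1: append 3 -> log_len=3
Op 2: F1 acks idx 3 -> match: F0=0 F1=3; commitIndex=3
Op 3: append 2 -> log_len=5
Op 4: append 2 -> log_len=7
Op 5: F0 acks idx 6 -> match: F0=6 F1=3; commitIndex=6
Op 6: F0 acks idx 7 -> match: F0=7 F1=3; commitIndex=7
Op 7: F1 acks idx 1 -> match: F0=7 F1=3; commitIndex=7
Op 8: F0 acks idx 4 -> match: F0=7 F1=3; commitIndex=7
Op 9: F0 acks idx 1 -> match: F0=7 F1=3; commitIndex=7
Op 10: F1 acks idx 7 -> match: F0=7 F1=7; commitIndex=7
Op 11: append 1 -> log_len=8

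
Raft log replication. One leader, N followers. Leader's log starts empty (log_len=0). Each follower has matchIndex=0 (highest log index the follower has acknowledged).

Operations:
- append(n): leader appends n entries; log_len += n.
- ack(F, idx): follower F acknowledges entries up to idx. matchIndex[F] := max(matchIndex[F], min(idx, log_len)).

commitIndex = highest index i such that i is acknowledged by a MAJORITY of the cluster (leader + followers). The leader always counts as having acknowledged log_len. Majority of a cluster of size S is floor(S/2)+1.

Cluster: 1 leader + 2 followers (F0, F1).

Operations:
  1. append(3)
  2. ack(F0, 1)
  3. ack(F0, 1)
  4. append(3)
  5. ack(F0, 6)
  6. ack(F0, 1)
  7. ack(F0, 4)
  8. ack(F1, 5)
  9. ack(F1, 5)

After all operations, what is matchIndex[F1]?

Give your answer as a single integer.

Op 1: append 3 -> log_len=3
Op 2: F0 acks idx 1 -> match: F0=1 F1=0; commitIndex=1
Op 3: F0 acks idx 1 -> match: F0=1 F1=0; commitIndex=1
Op 4: append 3 -> log_len=6
Op 5: F0 acks idx 6 -> match: F0=6 F1=0; commitIndex=6
Op 6: F0 acks idx 1 -> match: F0=6 F1=0; commitIndex=6
Op 7: F0 acks idx 4 -> match: F0=6 F1=0; commitIndex=6
Op 8: F1 acks idx 5 -> match: F0=6 F1=5; commitIndex=6
Op 9: F1 acks idx 5 -> match: F0=6 F1=5; commitIndex=6

Answer: 5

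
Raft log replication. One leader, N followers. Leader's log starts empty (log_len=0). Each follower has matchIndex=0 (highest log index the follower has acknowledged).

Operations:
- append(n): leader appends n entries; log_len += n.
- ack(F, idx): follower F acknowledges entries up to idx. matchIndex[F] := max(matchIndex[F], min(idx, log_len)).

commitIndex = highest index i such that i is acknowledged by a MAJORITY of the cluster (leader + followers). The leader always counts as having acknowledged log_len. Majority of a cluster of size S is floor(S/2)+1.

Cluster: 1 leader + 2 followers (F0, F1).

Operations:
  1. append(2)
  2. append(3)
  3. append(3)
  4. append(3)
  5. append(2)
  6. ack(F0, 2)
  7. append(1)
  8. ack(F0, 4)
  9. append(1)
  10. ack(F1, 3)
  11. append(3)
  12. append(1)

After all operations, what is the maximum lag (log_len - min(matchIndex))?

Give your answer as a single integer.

Answer: 16

Derivation:
Op 1: append 2 -> log_len=2
Op 2: append 3 -> log_len=5
Op 3: append 3 -> log_len=8
Op 4: append 3 -> log_len=11
Op 5: append 2 -> log_len=13
Op 6: F0 acks idx 2 -> match: F0=2 F1=0; commitIndex=2
Op 7: append 1 -> log_len=14
Op 8: F0 acks idx 4 -> match: F0=4 F1=0; commitIndex=4
Op 9: append 1 -> log_len=15
Op 10: F1 acks idx 3 -> match: F0=4 F1=3; commitIndex=4
Op 11: append 3 -> log_len=18
Op 12: append 1 -> log_len=19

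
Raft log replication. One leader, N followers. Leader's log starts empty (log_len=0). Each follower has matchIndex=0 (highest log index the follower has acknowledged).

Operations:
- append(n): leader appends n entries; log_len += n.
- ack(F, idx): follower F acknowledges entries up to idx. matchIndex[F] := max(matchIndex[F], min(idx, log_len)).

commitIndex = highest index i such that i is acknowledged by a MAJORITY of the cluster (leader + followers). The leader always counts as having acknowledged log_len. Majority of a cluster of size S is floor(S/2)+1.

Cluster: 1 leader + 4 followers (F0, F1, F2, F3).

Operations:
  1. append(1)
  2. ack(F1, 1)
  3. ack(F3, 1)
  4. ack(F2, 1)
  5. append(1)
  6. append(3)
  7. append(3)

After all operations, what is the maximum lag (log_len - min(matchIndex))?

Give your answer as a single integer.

Answer: 8

Derivation:
Op 1: append 1 -> log_len=1
Op 2: F1 acks idx 1 -> match: F0=0 F1=1 F2=0 F3=0; commitIndex=0
Op 3: F3 acks idx 1 -> match: F0=0 F1=1 F2=0 F3=1; commitIndex=1
Op 4: F2 acks idx 1 -> match: F0=0 F1=1 F2=1 F3=1; commitIndex=1
Op 5: append 1 -> log_len=2
Op 6: append 3 -> log_len=5
Op 7: append 3 -> log_len=8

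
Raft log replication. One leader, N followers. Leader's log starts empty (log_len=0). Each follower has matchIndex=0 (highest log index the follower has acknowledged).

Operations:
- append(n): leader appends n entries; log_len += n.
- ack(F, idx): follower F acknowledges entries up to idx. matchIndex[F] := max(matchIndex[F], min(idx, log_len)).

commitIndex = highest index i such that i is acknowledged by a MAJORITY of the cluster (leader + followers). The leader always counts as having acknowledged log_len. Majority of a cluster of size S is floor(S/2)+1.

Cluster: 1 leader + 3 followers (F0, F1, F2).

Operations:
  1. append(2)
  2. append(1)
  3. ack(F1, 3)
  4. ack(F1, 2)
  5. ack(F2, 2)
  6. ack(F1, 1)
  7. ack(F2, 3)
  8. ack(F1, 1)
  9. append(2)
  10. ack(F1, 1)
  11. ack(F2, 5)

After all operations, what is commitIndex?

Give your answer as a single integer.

Op 1: append 2 -> log_len=2
Op 2: append 1 -> log_len=3
Op 3: F1 acks idx 3 -> match: F0=0 F1=3 F2=0; commitIndex=0
Op 4: F1 acks idx 2 -> match: F0=0 F1=3 F2=0; commitIndex=0
Op 5: F2 acks idx 2 -> match: F0=0 F1=3 F2=2; commitIndex=2
Op 6: F1 acks idx 1 -> match: F0=0 F1=3 F2=2; commitIndex=2
Op 7: F2 acks idx 3 -> match: F0=0 F1=3 F2=3; commitIndex=3
Op 8: F1 acks idx 1 -> match: F0=0 F1=3 F2=3; commitIndex=3
Op 9: append 2 -> log_len=5
Op 10: F1 acks idx 1 -> match: F0=0 F1=3 F2=3; commitIndex=3
Op 11: F2 acks idx 5 -> match: F0=0 F1=3 F2=5; commitIndex=3

Answer: 3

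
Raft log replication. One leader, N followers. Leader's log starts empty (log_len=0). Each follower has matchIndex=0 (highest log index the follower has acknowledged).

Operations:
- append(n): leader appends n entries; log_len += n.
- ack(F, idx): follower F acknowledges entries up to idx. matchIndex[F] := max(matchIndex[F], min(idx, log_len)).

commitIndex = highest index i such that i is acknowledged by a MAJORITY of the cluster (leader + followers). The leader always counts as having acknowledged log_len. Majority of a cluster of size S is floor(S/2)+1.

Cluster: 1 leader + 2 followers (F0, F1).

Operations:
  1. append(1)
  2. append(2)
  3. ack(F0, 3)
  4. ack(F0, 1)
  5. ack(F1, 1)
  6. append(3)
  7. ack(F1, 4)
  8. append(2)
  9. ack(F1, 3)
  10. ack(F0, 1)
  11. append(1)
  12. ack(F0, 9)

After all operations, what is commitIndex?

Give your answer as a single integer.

Answer: 9

Derivation:
Op 1: append 1 -> log_len=1
Op 2: append 2 -> log_len=3
Op 3: F0 acks idx 3 -> match: F0=3 F1=0; commitIndex=3
Op 4: F0 acks idx 1 -> match: F0=3 F1=0; commitIndex=3
Op 5: F1 acks idx 1 -> match: F0=3 F1=1; commitIndex=3
Op 6: append 3 -> log_len=6
Op 7: F1 acks idx 4 -> match: F0=3 F1=4; commitIndex=4
Op 8: append 2 -> log_len=8
Op 9: F1 acks idx 3 -> match: F0=3 F1=4; commitIndex=4
Op 10: F0 acks idx 1 -> match: F0=3 F1=4; commitIndex=4
Op 11: append 1 -> log_len=9
Op 12: F0 acks idx 9 -> match: F0=9 F1=4; commitIndex=9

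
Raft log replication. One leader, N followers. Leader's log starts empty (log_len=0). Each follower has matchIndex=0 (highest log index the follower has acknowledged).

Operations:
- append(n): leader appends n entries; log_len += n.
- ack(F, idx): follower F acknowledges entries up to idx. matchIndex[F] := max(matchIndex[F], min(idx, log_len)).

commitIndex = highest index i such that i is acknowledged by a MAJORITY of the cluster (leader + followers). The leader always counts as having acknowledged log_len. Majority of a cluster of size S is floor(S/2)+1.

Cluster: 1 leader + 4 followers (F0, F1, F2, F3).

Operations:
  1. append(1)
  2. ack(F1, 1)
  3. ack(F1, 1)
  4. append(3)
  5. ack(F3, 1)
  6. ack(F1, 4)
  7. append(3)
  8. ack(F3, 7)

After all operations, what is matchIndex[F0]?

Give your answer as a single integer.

Op 1: append 1 -> log_len=1
Op 2: F1 acks idx 1 -> match: F0=0 F1=1 F2=0 F3=0; commitIndex=0
Op 3: F1 acks idx 1 -> match: F0=0 F1=1 F2=0 F3=0; commitIndex=0
Op 4: append 3 -> log_len=4
Op 5: F3 acks idx 1 -> match: F0=0 F1=1 F2=0 F3=1; commitIndex=1
Op 6: F1 acks idx 4 -> match: F0=0 F1=4 F2=0 F3=1; commitIndex=1
Op 7: append 3 -> log_len=7
Op 8: F3 acks idx 7 -> match: F0=0 F1=4 F2=0 F3=7; commitIndex=4

Answer: 0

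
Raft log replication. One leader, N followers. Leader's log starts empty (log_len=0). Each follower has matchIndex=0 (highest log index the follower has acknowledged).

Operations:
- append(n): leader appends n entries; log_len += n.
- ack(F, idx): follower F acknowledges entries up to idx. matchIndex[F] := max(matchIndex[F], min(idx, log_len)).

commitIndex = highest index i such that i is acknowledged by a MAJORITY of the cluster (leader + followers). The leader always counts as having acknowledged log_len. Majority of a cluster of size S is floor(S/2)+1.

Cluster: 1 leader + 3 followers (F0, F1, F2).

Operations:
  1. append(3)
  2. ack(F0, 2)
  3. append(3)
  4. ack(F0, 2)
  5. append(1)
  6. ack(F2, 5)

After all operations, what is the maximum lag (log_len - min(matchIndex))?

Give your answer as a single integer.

Op 1: append 3 -> log_len=3
Op 2: F0 acks idx 2 -> match: F0=2 F1=0 F2=0; commitIndex=0
Op 3: append 3 -> log_len=6
Op 4: F0 acks idx 2 -> match: F0=2 F1=0 F2=0; commitIndex=0
Op 5: append 1 -> log_len=7
Op 6: F2 acks idx 5 -> match: F0=2 F1=0 F2=5; commitIndex=2

Answer: 7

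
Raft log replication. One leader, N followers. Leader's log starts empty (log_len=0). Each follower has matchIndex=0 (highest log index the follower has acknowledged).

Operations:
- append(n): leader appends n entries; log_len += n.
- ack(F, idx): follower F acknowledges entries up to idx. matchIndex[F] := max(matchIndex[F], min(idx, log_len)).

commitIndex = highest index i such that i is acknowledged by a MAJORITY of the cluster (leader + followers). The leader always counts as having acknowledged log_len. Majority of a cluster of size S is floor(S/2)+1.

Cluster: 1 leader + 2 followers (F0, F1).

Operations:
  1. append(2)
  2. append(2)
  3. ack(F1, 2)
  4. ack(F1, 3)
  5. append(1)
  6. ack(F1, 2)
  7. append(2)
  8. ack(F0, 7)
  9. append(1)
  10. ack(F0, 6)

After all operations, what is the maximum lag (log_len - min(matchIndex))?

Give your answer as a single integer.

Op 1: append 2 -> log_len=2
Op 2: append 2 -> log_len=4
Op 3: F1 acks idx 2 -> match: F0=0 F1=2; commitIndex=2
Op 4: F1 acks idx 3 -> match: F0=0 F1=3; commitIndex=3
Op 5: append 1 -> log_len=5
Op 6: F1 acks idx 2 -> match: F0=0 F1=3; commitIndex=3
Op 7: append 2 -> log_len=7
Op 8: F0 acks idx 7 -> match: F0=7 F1=3; commitIndex=7
Op 9: append 1 -> log_len=8
Op 10: F0 acks idx 6 -> match: F0=7 F1=3; commitIndex=7

Answer: 5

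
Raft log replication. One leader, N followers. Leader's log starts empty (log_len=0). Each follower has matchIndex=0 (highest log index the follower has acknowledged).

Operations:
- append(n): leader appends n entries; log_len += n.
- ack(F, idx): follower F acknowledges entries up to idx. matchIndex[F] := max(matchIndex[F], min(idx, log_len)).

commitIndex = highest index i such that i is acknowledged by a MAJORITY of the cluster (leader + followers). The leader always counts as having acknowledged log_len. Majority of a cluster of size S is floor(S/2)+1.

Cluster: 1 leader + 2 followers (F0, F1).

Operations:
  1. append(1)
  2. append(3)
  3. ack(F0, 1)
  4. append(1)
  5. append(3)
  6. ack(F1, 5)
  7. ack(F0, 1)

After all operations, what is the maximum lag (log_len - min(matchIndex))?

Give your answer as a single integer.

Answer: 7

Derivation:
Op 1: append 1 -> log_len=1
Op 2: append 3 -> log_len=4
Op 3: F0 acks idx 1 -> match: F0=1 F1=0; commitIndex=1
Op 4: append 1 -> log_len=5
Op 5: append 3 -> log_len=8
Op 6: F1 acks idx 5 -> match: F0=1 F1=5; commitIndex=5
Op 7: F0 acks idx 1 -> match: F0=1 F1=5; commitIndex=5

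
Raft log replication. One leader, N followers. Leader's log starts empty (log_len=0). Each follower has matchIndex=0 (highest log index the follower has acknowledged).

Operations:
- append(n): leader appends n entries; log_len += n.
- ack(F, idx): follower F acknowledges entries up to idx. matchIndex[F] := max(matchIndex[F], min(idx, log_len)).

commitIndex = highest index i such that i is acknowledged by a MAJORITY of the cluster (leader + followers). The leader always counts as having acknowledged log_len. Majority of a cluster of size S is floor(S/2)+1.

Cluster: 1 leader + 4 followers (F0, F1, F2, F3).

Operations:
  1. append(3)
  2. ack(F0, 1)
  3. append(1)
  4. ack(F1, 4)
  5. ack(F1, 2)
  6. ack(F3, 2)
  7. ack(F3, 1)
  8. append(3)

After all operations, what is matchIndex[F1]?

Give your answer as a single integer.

Op 1: append 3 -> log_len=3
Op 2: F0 acks idx 1 -> match: F0=1 F1=0 F2=0 F3=0; commitIndex=0
Op 3: append 1 -> log_len=4
Op 4: F1 acks idx 4 -> match: F0=1 F1=4 F2=0 F3=0; commitIndex=1
Op 5: F1 acks idx 2 -> match: F0=1 F1=4 F2=0 F3=0; commitIndex=1
Op 6: F3 acks idx 2 -> match: F0=1 F1=4 F2=0 F3=2; commitIndex=2
Op 7: F3 acks idx 1 -> match: F0=1 F1=4 F2=0 F3=2; commitIndex=2
Op 8: append 3 -> log_len=7

Answer: 4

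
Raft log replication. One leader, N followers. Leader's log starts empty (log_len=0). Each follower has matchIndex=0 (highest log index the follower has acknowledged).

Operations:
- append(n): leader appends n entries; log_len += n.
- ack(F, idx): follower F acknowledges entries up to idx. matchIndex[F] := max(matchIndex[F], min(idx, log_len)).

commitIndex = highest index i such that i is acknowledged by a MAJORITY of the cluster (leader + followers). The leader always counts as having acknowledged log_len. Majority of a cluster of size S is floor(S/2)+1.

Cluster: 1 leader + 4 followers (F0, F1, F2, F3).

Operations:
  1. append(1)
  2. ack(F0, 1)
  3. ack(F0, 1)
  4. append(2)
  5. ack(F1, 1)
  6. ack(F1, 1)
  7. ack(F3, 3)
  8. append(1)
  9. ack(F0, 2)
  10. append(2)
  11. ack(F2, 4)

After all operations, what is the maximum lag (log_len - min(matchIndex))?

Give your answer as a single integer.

Answer: 5

Derivation:
Op 1: append 1 -> log_len=1
Op 2: F0 acks idx 1 -> match: F0=1 F1=0 F2=0 F3=0; commitIndex=0
Op 3: F0 acks idx 1 -> match: F0=1 F1=0 F2=0 F3=0; commitIndex=0
Op 4: append 2 -> log_len=3
Op 5: F1 acks idx 1 -> match: F0=1 F1=1 F2=0 F3=0; commitIndex=1
Op 6: F1 acks idx 1 -> match: F0=1 F1=1 F2=0 F3=0; commitIndex=1
Op 7: F3 acks idx 3 -> match: F0=1 F1=1 F2=0 F3=3; commitIndex=1
Op 8: append 1 -> log_len=4
Op 9: F0 acks idx 2 -> match: F0=2 F1=1 F2=0 F3=3; commitIndex=2
Op 10: append 2 -> log_len=6
Op 11: F2 acks idx 4 -> match: F0=2 F1=1 F2=4 F3=3; commitIndex=3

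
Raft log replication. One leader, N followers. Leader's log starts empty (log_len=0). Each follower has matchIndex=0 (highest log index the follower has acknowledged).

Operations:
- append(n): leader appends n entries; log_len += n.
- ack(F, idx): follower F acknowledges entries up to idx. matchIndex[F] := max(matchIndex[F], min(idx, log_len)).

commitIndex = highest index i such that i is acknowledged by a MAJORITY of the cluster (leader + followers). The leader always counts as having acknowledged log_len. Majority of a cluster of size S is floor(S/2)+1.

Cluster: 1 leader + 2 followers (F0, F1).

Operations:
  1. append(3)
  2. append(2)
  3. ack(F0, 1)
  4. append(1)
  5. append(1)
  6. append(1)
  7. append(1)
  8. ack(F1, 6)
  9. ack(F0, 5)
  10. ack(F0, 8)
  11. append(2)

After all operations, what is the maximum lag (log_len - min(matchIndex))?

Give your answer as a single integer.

Answer: 5

Derivation:
Op 1: append 3 -> log_len=3
Op 2: append 2 -> log_len=5
Op 3: F0 acks idx 1 -> match: F0=1 F1=0; commitIndex=1
Op 4: append 1 -> log_len=6
Op 5: append 1 -> log_len=7
Op 6: append 1 -> log_len=8
Op 7: append 1 -> log_len=9
Op 8: F1 acks idx 6 -> match: F0=1 F1=6; commitIndex=6
Op 9: F0 acks idx 5 -> match: F0=5 F1=6; commitIndex=6
Op 10: F0 acks idx 8 -> match: F0=8 F1=6; commitIndex=8
Op 11: append 2 -> log_len=11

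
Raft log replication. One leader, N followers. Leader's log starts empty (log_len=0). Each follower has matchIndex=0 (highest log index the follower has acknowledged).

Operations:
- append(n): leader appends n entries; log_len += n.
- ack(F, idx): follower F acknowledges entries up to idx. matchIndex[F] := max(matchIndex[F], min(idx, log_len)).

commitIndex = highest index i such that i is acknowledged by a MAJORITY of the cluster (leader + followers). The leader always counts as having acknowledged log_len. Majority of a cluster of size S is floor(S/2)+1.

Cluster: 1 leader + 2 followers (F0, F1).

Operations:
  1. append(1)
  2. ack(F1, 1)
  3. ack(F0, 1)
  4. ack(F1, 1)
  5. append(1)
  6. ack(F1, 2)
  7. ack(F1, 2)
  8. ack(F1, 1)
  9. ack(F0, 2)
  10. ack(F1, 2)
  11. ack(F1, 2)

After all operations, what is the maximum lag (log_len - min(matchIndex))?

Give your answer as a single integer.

Op 1: append 1 -> log_len=1
Op 2: F1 acks idx 1 -> match: F0=0 F1=1; commitIndex=1
Op 3: F0 acks idx 1 -> match: F0=1 F1=1; commitIndex=1
Op 4: F1 acks idx 1 -> match: F0=1 F1=1; commitIndex=1
Op 5: append 1 -> log_len=2
Op 6: F1 acks idx 2 -> match: F0=1 F1=2; commitIndex=2
Op 7: F1 acks idx 2 -> match: F0=1 F1=2; commitIndex=2
Op 8: F1 acks idx 1 -> match: F0=1 F1=2; commitIndex=2
Op 9: F0 acks idx 2 -> match: F0=2 F1=2; commitIndex=2
Op 10: F1 acks idx 2 -> match: F0=2 F1=2; commitIndex=2
Op 11: F1 acks idx 2 -> match: F0=2 F1=2; commitIndex=2

Answer: 0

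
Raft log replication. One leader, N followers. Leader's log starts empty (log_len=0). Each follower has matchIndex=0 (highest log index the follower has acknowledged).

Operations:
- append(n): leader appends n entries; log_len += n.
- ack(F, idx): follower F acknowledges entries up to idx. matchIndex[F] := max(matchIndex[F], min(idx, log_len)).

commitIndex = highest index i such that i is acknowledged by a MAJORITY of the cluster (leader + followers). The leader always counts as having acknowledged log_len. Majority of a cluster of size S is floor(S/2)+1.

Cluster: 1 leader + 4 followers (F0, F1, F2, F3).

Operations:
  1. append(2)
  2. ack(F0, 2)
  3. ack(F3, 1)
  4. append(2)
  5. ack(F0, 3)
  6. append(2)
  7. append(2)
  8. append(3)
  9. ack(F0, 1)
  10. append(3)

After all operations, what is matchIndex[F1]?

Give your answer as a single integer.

Op 1: append 2 -> log_len=2
Op 2: F0 acks idx 2 -> match: F0=2 F1=0 F2=0 F3=0; commitIndex=0
Op 3: F3 acks idx 1 -> match: F0=2 F1=0 F2=0 F3=1; commitIndex=1
Op 4: append 2 -> log_len=4
Op 5: F0 acks idx 3 -> match: F0=3 F1=0 F2=0 F3=1; commitIndex=1
Op 6: append 2 -> log_len=6
Op 7: append 2 -> log_len=8
Op 8: append 3 -> log_len=11
Op 9: F0 acks idx 1 -> match: F0=3 F1=0 F2=0 F3=1; commitIndex=1
Op 10: append 3 -> log_len=14

Answer: 0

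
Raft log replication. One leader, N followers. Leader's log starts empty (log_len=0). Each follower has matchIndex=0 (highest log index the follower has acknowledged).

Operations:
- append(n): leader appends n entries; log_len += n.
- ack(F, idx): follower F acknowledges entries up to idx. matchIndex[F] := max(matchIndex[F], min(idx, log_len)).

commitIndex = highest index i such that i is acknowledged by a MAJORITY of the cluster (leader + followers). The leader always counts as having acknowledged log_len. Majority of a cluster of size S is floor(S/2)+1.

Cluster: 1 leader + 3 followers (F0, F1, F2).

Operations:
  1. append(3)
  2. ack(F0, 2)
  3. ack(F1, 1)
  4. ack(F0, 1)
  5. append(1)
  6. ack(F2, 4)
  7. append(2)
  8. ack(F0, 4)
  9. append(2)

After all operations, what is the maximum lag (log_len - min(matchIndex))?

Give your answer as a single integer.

Answer: 7

Derivation:
Op 1: append 3 -> log_len=3
Op 2: F0 acks idx 2 -> match: F0=2 F1=0 F2=0; commitIndex=0
Op 3: F1 acks idx 1 -> match: F0=2 F1=1 F2=0; commitIndex=1
Op 4: F0 acks idx 1 -> match: F0=2 F1=1 F2=0; commitIndex=1
Op 5: append 1 -> log_len=4
Op 6: F2 acks idx 4 -> match: F0=2 F1=1 F2=4; commitIndex=2
Op 7: append 2 -> log_len=6
Op 8: F0 acks idx 4 -> match: F0=4 F1=1 F2=4; commitIndex=4
Op 9: append 2 -> log_len=8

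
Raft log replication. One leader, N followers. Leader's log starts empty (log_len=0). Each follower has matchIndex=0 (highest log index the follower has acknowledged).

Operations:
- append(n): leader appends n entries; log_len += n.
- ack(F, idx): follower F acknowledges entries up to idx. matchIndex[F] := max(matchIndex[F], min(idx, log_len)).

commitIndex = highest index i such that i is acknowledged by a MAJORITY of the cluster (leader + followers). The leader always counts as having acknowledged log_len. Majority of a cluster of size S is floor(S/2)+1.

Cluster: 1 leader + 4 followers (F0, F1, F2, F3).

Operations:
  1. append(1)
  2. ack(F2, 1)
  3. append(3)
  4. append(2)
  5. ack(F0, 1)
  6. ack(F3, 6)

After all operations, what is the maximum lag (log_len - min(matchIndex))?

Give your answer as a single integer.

Answer: 6

Derivation:
Op 1: append 1 -> log_len=1
Op 2: F2 acks idx 1 -> match: F0=0 F1=0 F2=1 F3=0; commitIndex=0
Op 3: append 3 -> log_len=4
Op 4: append 2 -> log_len=6
Op 5: F0 acks idx 1 -> match: F0=1 F1=0 F2=1 F3=0; commitIndex=1
Op 6: F3 acks idx 6 -> match: F0=1 F1=0 F2=1 F3=6; commitIndex=1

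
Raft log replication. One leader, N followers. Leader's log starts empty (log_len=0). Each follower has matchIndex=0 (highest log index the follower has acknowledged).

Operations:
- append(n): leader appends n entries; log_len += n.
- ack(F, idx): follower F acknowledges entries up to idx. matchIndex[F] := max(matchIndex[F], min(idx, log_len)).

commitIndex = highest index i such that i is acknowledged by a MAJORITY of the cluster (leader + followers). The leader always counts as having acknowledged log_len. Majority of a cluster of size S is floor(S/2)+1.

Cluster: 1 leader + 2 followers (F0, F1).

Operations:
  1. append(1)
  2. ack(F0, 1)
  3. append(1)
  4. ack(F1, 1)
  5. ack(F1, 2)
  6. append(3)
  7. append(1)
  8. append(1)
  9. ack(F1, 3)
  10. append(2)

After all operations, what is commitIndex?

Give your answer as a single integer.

Answer: 3

Derivation:
Op 1: append 1 -> log_len=1
Op 2: F0 acks idx 1 -> match: F0=1 F1=0; commitIndex=1
Op 3: append 1 -> log_len=2
Op 4: F1 acks idx 1 -> match: F0=1 F1=1; commitIndex=1
Op 5: F1 acks idx 2 -> match: F0=1 F1=2; commitIndex=2
Op 6: append 3 -> log_len=5
Op 7: append 1 -> log_len=6
Op 8: append 1 -> log_len=7
Op 9: F1 acks idx 3 -> match: F0=1 F1=3; commitIndex=3
Op 10: append 2 -> log_len=9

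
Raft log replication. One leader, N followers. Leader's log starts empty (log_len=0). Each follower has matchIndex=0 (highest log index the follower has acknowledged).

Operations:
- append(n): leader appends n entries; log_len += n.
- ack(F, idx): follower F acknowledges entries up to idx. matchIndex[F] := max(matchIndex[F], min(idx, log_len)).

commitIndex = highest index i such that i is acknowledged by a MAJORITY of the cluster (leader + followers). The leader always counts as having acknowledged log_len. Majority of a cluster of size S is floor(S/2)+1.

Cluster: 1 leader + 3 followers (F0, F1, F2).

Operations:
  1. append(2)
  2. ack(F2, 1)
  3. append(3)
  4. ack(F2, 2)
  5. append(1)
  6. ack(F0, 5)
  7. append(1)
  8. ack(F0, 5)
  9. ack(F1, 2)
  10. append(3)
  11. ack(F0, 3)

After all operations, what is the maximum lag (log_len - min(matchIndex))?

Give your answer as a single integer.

Answer: 8

Derivation:
Op 1: append 2 -> log_len=2
Op 2: F2 acks idx 1 -> match: F0=0 F1=0 F2=1; commitIndex=0
Op 3: append 3 -> log_len=5
Op 4: F2 acks idx 2 -> match: F0=0 F1=0 F2=2; commitIndex=0
Op 5: append 1 -> log_len=6
Op 6: F0 acks idx 5 -> match: F0=5 F1=0 F2=2; commitIndex=2
Op 7: append 1 -> log_len=7
Op 8: F0 acks idx 5 -> match: F0=5 F1=0 F2=2; commitIndex=2
Op 9: F1 acks idx 2 -> match: F0=5 F1=2 F2=2; commitIndex=2
Op 10: append 3 -> log_len=10
Op 11: F0 acks idx 3 -> match: F0=5 F1=2 F2=2; commitIndex=2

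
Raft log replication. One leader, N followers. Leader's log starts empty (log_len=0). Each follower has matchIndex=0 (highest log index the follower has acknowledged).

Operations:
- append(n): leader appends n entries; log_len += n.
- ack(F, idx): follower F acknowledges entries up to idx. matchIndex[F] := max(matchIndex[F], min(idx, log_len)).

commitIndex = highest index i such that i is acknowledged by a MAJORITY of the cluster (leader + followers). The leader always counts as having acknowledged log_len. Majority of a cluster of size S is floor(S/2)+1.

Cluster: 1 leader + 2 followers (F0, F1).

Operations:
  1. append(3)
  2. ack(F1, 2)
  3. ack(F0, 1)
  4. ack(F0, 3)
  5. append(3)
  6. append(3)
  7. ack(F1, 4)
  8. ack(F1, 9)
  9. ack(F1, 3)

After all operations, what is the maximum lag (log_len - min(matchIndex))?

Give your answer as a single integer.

Op 1: append 3 -> log_len=3
Op 2: F1 acks idx 2 -> match: F0=0 F1=2; commitIndex=2
Op 3: F0 acks idx 1 -> match: F0=1 F1=2; commitIndex=2
Op 4: F0 acks idx 3 -> match: F0=3 F1=2; commitIndex=3
Op 5: append 3 -> log_len=6
Op 6: append 3 -> log_len=9
Op 7: F1 acks idx 4 -> match: F0=3 F1=4; commitIndex=4
Op 8: F1 acks idx 9 -> match: F0=3 F1=9; commitIndex=9
Op 9: F1 acks idx 3 -> match: F0=3 F1=9; commitIndex=9

Answer: 6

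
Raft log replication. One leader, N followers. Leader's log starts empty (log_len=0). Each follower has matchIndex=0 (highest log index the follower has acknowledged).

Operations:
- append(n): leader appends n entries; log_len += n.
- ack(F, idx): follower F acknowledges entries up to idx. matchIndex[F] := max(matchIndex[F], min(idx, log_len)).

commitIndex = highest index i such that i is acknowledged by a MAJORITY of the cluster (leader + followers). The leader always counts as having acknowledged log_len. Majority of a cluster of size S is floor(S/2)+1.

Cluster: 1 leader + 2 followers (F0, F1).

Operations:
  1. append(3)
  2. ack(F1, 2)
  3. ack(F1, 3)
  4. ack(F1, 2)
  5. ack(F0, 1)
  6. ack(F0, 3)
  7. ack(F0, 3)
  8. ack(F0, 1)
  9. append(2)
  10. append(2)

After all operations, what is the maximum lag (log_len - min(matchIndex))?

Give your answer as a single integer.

Answer: 4

Derivation:
Op 1: append 3 -> log_len=3
Op 2: F1 acks idx 2 -> match: F0=0 F1=2; commitIndex=2
Op 3: F1 acks idx 3 -> match: F0=0 F1=3; commitIndex=3
Op 4: F1 acks idx 2 -> match: F0=0 F1=3; commitIndex=3
Op 5: F0 acks idx 1 -> match: F0=1 F1=3; commitIndex=3
Op 6: F0 acks idx 3 -> match: F0=3 F1=3; commitIndex=3
Op 7: F0 acks idx 3 -> match: F0=3 F1=3; commitIndex=3
Op 8: F0 acks idx 1 -> match: F0=3 F1=3; commitIndex=3
Op 9: append 2 -> log_len=5
Op 10: append 2 -> log_len=7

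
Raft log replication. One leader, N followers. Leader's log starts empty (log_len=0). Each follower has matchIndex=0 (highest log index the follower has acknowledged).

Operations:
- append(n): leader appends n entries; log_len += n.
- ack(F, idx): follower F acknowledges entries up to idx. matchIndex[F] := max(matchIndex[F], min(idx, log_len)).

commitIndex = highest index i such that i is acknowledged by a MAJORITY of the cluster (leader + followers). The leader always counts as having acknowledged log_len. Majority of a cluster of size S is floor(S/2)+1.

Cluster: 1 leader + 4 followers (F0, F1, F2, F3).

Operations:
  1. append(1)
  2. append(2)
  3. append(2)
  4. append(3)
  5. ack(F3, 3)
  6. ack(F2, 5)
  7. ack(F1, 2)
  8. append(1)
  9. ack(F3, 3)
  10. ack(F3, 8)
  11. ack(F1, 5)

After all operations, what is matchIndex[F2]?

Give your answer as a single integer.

Answer: 5

Derivation:
Op 1: append 1 -> log_len=1
Op 2: append 2 -> log_len=3
Op 3: append 2 -> log_len=5
Op 4: append 3 -> log_len=8
Op 5: F3 acks idx 3 -> match: F0=0 F1=0 F2=0 F3=3; commitIndex=0
Op 6: F2 acks idx 5 -> match: F0=0 F1=0 F2=5 F3=3; commitIndex=3
Op 7: F1 acks idx 2 -> match: F0=0 F1=2 F2=5 F3=3; commitIndex=3
Op 8: append 1 -> log_len=9
Op 9: F3 acks idx 3 -> match: F0=0 F1=2 F2=5 F3=3; commitIndex=3
Op 10: F3 acks idx 8 -> match: F0=0 F1=2 F2=5 F3=8; commitIndex=5
Op 11: F1 acks idx 5 -> match: F0=0 F1=5 F2=5 F3=8; commitIndex=5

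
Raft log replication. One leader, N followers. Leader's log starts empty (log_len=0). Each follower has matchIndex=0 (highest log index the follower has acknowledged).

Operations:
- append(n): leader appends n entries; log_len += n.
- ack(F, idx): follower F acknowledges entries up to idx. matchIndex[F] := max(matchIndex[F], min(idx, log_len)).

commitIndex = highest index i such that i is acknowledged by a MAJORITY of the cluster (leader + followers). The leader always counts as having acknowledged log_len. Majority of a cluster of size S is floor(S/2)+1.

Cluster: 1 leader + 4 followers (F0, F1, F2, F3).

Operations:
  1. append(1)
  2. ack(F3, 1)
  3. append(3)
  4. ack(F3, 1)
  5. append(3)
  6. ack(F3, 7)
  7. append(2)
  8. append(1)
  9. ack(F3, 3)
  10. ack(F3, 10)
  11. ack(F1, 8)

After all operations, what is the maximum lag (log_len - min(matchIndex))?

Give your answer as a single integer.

Answer: 10

Derivation:
Op 1: append 1 -> log_len=1
Op 2: F3 acks idx 1 -> match: F0=0 F1=0 F2=0 F3=1; commitIndex=0
Op 3: append 3 -> log_len=4
Op 4: F3 acks idx 1 -> match: F0=0 F1=0 F2=0 F3=1; commitIndex=0
Op 5: append 3 -> log_len=7
Op 6: F3 acks idx 7 -> match: F0=0 F1=0 F2=0 F3=7; commitIndex=0
Op 7: append 2 -> log_len=9
Op 8: append 1 -> log_len=10
Op 9: F3 acks idx 3 -> match: F0=0 F1=0 F2=0 F3=7; commitIndex=0
Op 10: F3 acks idx 10 -> match: F0=0 F1=0 F2=0 F3=10; commitIndex=0
Op 11: F1 acks idx 8 -> match: F0=0 F1=8 F2=0 F3=10; commitIndex=8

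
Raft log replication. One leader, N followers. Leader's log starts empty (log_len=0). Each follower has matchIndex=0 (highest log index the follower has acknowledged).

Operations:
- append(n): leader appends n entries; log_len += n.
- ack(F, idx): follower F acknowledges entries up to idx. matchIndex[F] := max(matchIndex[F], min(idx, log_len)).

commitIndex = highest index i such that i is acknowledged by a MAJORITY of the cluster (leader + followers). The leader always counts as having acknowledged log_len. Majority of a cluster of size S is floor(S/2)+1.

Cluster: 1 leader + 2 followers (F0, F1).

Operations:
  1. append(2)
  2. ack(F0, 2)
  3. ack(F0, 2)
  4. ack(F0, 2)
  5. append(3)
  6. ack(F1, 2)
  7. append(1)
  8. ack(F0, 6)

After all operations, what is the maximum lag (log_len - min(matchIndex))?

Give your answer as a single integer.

Op 1: append 2 -> log_len=2
Op 2: F0 acks idx 2 -> match: F0=2 F1=0; commitIndex=2
Op 3: F0 acks idx 2 -> match: F0=2 F1=0; commitIndex=2
Op 4: F0 acks idx 2 -> match: F0=2 F1=0; commitIndex=2
Op 5: append 3 -> log_len=5
Op 6: F1 acks idx 2 -> match: F0=2 F1=2; commitIndex=2
Op 7: append 1 -> log_len=6
Op 8: F0 acks idx 6 -> match: F0=6 F1=2; commitIndex=6

Answer: 4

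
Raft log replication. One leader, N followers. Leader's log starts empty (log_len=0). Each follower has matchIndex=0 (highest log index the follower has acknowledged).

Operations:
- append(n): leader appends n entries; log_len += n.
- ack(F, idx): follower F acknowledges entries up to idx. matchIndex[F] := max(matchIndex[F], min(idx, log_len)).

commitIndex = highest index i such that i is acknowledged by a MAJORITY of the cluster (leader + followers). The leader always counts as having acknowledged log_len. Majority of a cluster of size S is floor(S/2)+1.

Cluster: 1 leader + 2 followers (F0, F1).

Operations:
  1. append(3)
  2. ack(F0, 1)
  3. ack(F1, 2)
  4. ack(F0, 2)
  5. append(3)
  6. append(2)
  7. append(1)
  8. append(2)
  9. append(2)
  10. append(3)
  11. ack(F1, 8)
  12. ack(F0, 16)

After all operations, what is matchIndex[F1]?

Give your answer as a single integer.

Answer: 8

Derivation:
Op 1: append 3 -> log_len=3
Op 2: F0 acks idx 1 -> match: F0=1 F1=0; commitIndex=1
Op 3: F1 acks idx 2 -> match: F0=1 F1=2; commitIndex=2
Op 4: F0 acks idx 2 -> match: F0=2 F1=2; commitIndex=2
Op 5: append 3 -> log_len=6
Op 6: append 2 -> log_len=8
Op 7: append 1 -> log_len=9
Op 8: append 2 -> log_len=11
Op 9: append 2 -> log_len=13
Op 10: append 3 -> log_len=16
Op 11: F1 acks idx 8 -> match: F0=2 F1=8; commitIndex=8
Op 12: F0 acks idx 16 -> match: F0=16 F1=8; commitIndex=16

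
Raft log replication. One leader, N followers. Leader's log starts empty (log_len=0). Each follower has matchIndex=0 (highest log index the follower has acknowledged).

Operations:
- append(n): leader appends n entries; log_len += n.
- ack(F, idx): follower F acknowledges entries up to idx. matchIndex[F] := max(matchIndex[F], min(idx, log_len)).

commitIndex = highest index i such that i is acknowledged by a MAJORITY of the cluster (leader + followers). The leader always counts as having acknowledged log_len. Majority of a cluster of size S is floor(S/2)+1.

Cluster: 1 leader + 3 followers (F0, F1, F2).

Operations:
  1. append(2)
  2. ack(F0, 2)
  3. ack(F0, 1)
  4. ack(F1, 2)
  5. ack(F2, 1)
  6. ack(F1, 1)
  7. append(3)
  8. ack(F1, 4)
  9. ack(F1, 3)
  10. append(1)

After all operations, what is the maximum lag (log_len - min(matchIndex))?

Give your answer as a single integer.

Answer: 5

Derivation:
Op 1: append 2 -> log_len=2
Op 2: F0 acks idx 2 -> match: F0=2 F1=0 F2=0; commitIndex=0
Op 3: F0 acks idx 1 -> match: F0=2 F1=0 F2=0; commitIndex=0
Op 4: F1 acks idx 2 -> match: F0=2 F1=2 F2=0; commitIndex=2
Op 5: F2 acks idx 1 -> match: F0=2 F1=2 F2=1; commitIndex=2
Op 6: F1 acks idx 1 -> match: F0=2 F1=2 F2=1; commitIndex=2
Op 7: append 3 -> log_len=5
Op 8: F1 acks idx 4 -> match: F0=2 F1=4 F2=1; commitIndex=2
Op 9: F1 acks idx 3 -> match: F0=2 F1=4 F2=1; commitIndex=2
Op 10: append 1 -> log_len=6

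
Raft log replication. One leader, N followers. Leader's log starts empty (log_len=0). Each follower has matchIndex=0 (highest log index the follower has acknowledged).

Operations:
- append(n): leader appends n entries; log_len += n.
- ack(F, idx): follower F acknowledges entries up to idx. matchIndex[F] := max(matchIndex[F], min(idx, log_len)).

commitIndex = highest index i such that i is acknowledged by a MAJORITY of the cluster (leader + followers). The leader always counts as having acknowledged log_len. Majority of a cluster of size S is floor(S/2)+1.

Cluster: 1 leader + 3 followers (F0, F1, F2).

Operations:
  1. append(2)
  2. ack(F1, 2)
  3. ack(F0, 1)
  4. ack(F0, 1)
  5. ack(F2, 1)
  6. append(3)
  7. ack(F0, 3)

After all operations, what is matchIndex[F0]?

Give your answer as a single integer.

Op 1: append 2 -> log_len=2
Op 2: F1 acks idx 2 -> match: F0=0 F1=2 F2=0; commitIndex=0
Op 3: F0 acks idx 1 -> match: F0=1 F1=2 F2=0; commitIndex=1
Op 4: F0 acks idx 1 -> match: F0=1 F1=2 F2=0; commitIndex=1
Op 5: F2 acks idx 1 -> match: F0=1 F1=2 F2=1; commitIndex=1
Op 6: append 3 -> log_len=5
Op 7: F0 acks idx 3 -> match: F0=3 F1=2 F2=1; commitIndex=2

Answer: 3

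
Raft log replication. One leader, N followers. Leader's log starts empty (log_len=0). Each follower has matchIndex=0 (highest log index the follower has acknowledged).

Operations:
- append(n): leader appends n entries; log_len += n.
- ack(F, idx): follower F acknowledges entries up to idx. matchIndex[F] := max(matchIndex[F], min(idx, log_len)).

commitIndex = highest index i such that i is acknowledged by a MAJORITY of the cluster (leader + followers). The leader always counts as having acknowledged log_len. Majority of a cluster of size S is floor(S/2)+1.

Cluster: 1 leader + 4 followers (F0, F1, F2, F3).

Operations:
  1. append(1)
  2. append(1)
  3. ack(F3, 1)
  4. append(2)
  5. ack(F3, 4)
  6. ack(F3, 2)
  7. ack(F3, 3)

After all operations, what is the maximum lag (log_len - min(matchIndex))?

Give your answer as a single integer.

Op 1: append 1 -> log_len=1
Op 2: append 1 -> log_len=2
Op 3: F3 acks idx 1 -> match: F0=0 F1=0 F2=0 F3=1; commitIndex=0
Op 4: append 2 -> log_len=4
Op 5: F3 acks idx 4 -> match: F0=0 F1=0 F2=0 F3=4; commitIndex=0
Op 6: F3 acks idx 2 -> match: F0=0 F1=0 F2=0 F3=4; commitIndex=0
Op 7: F3 acks idx 3 -> match: F0=0 F1=0 F2=0 F3=4; commitIndex=0

Answer: 4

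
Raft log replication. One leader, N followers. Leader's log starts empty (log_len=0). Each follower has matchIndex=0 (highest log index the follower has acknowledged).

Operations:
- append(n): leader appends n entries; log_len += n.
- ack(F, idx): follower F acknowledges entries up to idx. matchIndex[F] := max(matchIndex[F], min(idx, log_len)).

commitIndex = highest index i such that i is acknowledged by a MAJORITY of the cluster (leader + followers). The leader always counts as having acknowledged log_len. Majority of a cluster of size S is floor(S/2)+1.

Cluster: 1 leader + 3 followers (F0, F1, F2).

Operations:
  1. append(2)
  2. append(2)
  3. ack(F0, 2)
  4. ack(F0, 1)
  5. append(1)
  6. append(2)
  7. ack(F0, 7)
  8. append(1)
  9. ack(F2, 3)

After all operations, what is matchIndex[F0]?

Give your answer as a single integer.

Answer: 7

Derivation:
Op 1: append 2 -> log_len=2
Op 2: append 2 -> log_len=4
Op 3: F0 acks idx 2 -> match: F0=2 F1=0 F2=0; commitIndex=0
Op 4: F0 acks idx 1 -> match: F0=2 F1=0 F2=0; commitIndex=0
Op 5: append 1 -> log_len=5
Op 6: append 2 -> log_len=7
Op 7: F0 acks idx 7 -> match: F0=7 F1=0 F2=0; commitIndex=0
Op 8: append 1 -> log_len=8
Op 9: F2 acks idx 3 -> match: F0=7 F1=0 F2=3; commitIndex=3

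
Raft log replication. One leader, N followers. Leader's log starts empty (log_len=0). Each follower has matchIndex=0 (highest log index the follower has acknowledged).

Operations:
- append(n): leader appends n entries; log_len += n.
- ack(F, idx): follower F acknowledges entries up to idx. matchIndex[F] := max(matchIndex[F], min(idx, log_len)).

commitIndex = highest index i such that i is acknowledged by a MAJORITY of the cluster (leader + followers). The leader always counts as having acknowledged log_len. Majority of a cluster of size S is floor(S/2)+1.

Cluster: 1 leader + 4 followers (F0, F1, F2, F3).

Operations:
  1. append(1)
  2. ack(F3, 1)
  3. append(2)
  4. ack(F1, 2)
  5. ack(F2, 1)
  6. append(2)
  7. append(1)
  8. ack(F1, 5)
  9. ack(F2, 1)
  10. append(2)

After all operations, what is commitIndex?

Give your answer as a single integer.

Answer: 1

Derivation:
Op 1: append 1 -> log_len=1
Op 2: F3 acks idx 1 -> match: F0=0 F1=0 F2=0 F3=1; commitIndex=0
Op 3: append 2 -> log_len=3
Op 4: F1 acks idx 2 -> match: F0=0 F1=2 F2=0 F3=1; commitIndex=1
Op 5: F2 acks idx 1 -> match: F0=0 F1=2 F2=1 F3=1; commitIndex=1
Op 6: append 2 -> log_len=5
Op 7: append 1 -> log_len=6
Op 8: F1 acks idx 5 -> match: F0=0 F1=5 F2=1 F3=1; commitIndex=1
Op 9: F2 acks idx 1 -> match: F0=0 F1=5 F2=1 F3=1; commitIndex=1
Op 10: append 2 -> log_len=8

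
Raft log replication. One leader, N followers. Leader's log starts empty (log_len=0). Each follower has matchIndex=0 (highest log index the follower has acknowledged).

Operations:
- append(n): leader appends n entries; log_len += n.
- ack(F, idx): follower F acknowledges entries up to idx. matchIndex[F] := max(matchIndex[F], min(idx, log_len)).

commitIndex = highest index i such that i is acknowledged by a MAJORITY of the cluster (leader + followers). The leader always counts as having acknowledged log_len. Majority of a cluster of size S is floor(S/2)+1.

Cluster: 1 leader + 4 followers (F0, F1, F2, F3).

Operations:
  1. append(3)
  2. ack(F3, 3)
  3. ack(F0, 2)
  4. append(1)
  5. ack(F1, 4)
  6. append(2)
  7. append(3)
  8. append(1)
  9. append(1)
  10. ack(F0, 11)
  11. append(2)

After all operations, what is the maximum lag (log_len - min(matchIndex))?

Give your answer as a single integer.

Op 1: append 3 -> log_len=3
Op 2: F3 acks idx 3 -> match: F0=0 F1=0 F2=0 F3=3; commitIndex=0
Op 3: F0 acks idx 2 -> match: F0=2 F1=0 F2=0 F3=3; commitIndex=2
Op 4: append 1 -> log_len=4
Op 5: F1 acks idx 4 -> match: F0=2 F1=4 F2=0 F3=3; commitIndex=3
Op 6: append 2 -> log_len=6
Op 7: append 3 -> log_len=9
Op 8: append 1 -> log_len=10
Op 9: append 1 -> log_len=11
Op 10: F0 acks idx 11 -> match: F0=11 F1=4 F2=0 F3=3; commitIndex=4
Op 11: append 2 -> log_len=13

Answer: 13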